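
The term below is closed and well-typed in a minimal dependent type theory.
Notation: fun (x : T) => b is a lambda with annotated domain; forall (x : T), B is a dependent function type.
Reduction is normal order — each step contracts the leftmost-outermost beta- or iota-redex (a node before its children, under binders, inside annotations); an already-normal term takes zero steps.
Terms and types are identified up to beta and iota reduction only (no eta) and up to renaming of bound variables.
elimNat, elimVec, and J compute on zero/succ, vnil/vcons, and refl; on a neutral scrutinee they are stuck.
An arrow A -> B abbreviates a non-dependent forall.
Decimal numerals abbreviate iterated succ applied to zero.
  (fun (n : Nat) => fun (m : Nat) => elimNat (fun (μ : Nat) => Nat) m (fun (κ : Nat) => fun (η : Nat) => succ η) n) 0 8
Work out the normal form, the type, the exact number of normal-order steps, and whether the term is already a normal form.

resulting normal form:
  8
type:
  Nat
steps to reach normal form (normal order): 3
term was already normal: no
first contracted redex: a beta-redex


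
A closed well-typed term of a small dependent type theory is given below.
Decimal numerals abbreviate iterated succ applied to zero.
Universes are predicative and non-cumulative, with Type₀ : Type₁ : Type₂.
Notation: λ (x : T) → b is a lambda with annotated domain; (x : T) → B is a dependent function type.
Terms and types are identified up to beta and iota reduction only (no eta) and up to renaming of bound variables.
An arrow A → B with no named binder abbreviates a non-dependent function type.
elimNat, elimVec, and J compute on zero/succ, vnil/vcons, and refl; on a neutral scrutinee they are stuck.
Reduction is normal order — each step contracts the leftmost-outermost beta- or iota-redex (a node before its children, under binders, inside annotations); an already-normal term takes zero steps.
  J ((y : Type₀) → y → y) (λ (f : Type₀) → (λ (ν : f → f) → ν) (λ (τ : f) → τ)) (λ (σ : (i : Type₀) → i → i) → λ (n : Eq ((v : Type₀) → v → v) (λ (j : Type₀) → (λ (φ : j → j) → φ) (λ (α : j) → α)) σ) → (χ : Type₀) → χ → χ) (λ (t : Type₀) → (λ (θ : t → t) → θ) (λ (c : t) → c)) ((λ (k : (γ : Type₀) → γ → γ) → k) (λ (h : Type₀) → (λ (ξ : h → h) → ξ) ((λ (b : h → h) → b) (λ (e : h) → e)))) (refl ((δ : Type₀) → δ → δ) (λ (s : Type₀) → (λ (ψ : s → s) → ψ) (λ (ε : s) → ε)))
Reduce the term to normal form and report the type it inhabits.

normal form:
  λ (y : Type₀) → λ (f : y) → f
type:
  (y : Type₀) → y → y
observation: the term reaches its normal form after 2 normal-order steps.


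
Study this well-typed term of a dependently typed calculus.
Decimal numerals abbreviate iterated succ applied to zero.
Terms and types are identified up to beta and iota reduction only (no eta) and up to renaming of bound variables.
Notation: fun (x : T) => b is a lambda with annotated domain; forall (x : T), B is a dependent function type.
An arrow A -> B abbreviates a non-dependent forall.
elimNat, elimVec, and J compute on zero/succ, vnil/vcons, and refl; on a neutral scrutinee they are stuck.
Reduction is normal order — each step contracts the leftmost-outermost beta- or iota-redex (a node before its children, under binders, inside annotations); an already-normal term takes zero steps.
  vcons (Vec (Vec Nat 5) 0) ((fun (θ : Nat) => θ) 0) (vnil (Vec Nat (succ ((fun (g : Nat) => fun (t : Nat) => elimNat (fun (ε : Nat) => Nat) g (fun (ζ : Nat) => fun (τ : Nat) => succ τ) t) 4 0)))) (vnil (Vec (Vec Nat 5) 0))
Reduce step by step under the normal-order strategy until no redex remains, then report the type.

normal-order reduction:
  vcons (Vec (Vec Nat 5) 0) ((fun (θ : Nat) => θ) 0) (vnil (Vec Nat (succ ((fun (g : Nat) => fun (t : Nat) => elimNat (fun (ε : Nat) => Nat) g (fun (ζ : Nat) => fun (τ : Nat) => succ τ) t) 4 0)))) (vnil (Vec (Vec Nat 5) 0))
  ~> vcons (Vec (Vec Nat 5) 0) 0 (vnil (Vec Nat (succ ((fun (θ : Nat) => fun (g : Nat) => elimNat (fun (t : Nat) => Nat) θ (fun (ε : Nat) => fun (ζ : Nat) => succ ζ) g) 4 0)))) (vnil (Vec (Vec Nat 5) 0))
  ~> vcons (Vec (Vec Nat 5) 0) 0 (vnil (Vec Nat (succ ((fun (θ : Nat) => elimNat (fun (g : Nat) => Nat) 4 (fun (t : Nat) => fun (ε : Nat) => succ ε) θ) 0)))) (vnil (Vec (Vec Nat 5) 0))
  ~> vcons (Vec (Vec Nat 5) 0) 0 (vnil (Vec Nat (succ (elimNat (fun (θ : Nat) => Nat) 4 (fun (g : Nat) => fun (t : Nat) => succ t) 0)))) (vnil (Vec (Vec Nat 5) 0))
  ~> vcons (Vec (Vec Nat 5) 0) 0 (vnil (Vec Nat 5)) (vnil (Vec (Vec Nat 5) 0))
the term's type:
  Vec (Vec (Vec Nat 5) 0) 1


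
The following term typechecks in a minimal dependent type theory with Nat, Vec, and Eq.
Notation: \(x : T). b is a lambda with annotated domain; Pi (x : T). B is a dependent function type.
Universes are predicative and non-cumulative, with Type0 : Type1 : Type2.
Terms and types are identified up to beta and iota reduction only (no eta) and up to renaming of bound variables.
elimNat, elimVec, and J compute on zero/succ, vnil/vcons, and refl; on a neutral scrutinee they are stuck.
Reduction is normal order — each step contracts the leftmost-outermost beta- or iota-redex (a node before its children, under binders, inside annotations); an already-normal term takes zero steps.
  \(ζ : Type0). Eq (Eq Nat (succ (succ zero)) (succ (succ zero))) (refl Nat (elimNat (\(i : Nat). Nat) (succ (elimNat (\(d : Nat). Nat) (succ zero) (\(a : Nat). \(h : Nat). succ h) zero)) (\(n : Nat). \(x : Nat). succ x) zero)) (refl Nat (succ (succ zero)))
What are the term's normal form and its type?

reduced normal form:
  \(ζ : Type0). Eq (Eq Nat (succ (succ zero)) (succ (succ zero))) (refl Nat (succ (succ zero))) (refl Nat (succ (succ zero)))
inferred type:
  Pi (ζ : Type0). Type0


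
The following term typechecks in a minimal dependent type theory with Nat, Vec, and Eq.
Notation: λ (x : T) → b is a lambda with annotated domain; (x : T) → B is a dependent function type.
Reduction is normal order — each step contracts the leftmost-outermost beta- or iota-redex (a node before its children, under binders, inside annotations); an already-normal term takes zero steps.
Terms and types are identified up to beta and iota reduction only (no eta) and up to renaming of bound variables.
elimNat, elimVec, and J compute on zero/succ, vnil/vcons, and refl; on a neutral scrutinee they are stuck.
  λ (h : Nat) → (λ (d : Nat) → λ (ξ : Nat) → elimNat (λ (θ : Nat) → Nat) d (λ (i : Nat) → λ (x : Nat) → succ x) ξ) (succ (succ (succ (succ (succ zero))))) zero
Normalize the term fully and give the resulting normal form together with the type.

reduced normal form:
  λ (h : Nat) → succ (succ (succ (succ (succ zero))))
type:
  (h : Nat) → Nat
observation: contracting a beta-redex first, the term normalizes in 3 steps.


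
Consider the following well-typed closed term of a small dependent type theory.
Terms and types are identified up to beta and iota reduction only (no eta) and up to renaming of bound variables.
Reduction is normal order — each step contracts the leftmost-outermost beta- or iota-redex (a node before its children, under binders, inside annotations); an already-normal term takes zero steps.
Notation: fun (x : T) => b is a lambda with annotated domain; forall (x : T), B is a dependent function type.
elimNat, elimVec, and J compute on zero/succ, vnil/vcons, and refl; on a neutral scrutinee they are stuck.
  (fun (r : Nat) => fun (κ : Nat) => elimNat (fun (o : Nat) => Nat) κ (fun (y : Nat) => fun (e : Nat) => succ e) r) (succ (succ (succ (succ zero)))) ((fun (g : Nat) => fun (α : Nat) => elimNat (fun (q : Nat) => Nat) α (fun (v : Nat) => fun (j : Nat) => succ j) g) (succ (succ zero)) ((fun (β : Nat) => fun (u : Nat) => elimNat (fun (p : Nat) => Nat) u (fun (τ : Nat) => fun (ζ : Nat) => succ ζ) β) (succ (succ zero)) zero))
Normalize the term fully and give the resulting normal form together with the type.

normal form:
  succ (succ (succ (succ (succ (succ (succ (succ zero)))))))
type:
  Nat


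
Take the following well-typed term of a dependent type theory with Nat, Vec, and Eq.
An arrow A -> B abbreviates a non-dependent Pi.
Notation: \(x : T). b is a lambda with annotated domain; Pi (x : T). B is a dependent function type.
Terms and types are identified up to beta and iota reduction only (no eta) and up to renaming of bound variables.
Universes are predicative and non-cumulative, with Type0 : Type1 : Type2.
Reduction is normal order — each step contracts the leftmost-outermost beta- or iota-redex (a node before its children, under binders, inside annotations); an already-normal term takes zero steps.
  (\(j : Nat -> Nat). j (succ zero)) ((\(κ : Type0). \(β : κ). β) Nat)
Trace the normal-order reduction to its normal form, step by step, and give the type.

reduction (normal order):
  (\(j : Nat -> Nat). j (succ zero)) ((\(κ : Type0). \(β : κ). β) Nat)
  ~> (\(j : Type0). \(κ : j). κ) Nat (succ zero)
  ~> (\(j : Nat). j) (succ zero)
  ~> succ zero
the term's type:
  Nat


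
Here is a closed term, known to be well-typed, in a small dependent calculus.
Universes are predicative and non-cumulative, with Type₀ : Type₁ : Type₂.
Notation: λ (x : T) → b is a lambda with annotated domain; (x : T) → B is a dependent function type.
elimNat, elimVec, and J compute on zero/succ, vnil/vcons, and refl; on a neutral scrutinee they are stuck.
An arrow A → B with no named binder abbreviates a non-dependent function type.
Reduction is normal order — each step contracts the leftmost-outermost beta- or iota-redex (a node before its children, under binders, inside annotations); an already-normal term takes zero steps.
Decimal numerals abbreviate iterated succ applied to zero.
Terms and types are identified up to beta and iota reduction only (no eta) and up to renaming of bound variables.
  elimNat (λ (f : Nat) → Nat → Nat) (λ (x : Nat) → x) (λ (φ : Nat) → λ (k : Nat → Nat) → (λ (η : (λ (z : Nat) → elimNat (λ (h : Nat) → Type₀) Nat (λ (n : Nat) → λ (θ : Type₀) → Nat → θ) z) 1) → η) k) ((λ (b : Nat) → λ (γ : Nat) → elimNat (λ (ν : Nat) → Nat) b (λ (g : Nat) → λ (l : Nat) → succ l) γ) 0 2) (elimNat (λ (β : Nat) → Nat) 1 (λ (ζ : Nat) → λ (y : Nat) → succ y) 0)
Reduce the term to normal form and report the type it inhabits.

reduced normal form:
  1
the term's type:
  Nat


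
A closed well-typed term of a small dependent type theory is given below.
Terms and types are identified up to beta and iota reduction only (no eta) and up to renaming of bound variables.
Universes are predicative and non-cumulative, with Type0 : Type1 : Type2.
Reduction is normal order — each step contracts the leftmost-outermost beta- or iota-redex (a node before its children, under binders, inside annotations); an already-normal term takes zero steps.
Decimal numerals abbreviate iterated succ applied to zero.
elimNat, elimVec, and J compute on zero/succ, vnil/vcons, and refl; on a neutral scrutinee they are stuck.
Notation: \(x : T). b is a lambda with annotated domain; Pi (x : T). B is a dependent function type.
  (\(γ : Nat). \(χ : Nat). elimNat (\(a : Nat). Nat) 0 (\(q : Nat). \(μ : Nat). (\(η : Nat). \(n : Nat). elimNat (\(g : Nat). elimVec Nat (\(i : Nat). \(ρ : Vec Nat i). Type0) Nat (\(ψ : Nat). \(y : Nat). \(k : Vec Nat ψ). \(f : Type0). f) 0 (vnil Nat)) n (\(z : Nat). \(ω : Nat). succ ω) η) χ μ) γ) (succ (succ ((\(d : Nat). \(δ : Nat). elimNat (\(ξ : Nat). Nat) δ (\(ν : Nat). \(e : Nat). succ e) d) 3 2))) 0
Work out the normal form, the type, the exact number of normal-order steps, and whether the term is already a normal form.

reduced normal form:
  0
inferred type:
  Nat
normal-order step count: 45
already normal: no
first redex: a beta-redex


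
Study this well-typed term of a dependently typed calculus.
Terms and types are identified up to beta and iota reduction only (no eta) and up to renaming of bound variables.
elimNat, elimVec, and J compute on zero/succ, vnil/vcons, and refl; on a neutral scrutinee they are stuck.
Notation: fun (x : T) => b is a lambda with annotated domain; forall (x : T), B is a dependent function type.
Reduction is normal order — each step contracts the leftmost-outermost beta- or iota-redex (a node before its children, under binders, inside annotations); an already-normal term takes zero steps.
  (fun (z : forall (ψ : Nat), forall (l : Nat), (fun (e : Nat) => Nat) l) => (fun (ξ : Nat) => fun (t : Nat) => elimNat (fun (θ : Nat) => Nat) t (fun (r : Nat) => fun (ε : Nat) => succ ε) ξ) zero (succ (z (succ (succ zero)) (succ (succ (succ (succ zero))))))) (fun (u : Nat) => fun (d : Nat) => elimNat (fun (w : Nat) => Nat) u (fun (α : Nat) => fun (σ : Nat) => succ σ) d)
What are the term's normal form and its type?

resulting normal form:
  succ (succ (succ (succ (succ (succ (succ zero))))))
type:
  Nat
observation: the first redex contracted is a beta-redex; the normal form is reached in 19 normal-order steps.


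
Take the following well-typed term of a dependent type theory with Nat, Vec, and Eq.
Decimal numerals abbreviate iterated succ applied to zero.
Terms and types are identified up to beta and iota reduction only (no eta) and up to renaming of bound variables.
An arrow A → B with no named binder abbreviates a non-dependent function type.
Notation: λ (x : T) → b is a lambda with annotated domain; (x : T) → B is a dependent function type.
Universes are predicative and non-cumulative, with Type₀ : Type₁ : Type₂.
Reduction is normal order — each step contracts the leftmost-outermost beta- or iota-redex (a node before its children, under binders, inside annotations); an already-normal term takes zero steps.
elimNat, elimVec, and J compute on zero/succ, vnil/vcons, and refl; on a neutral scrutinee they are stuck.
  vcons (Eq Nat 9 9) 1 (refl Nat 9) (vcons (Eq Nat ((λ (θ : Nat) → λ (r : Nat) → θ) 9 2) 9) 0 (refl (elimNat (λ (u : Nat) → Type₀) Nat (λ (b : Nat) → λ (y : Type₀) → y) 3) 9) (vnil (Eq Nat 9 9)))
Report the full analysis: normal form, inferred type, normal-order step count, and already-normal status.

normal form:
  vcons (Eq Nat 9 9) 1 (refl Nat 9) (vcons (Eq Nat 9 9) 0 (refl Nat 9) (vnil (Eq Nat 9 9)))
the term's type:
  Vec (Eq Nat 9 9) 2
steps to reach normal form (normal order): 12
already normal: no
first contracted redex: a beta-redex


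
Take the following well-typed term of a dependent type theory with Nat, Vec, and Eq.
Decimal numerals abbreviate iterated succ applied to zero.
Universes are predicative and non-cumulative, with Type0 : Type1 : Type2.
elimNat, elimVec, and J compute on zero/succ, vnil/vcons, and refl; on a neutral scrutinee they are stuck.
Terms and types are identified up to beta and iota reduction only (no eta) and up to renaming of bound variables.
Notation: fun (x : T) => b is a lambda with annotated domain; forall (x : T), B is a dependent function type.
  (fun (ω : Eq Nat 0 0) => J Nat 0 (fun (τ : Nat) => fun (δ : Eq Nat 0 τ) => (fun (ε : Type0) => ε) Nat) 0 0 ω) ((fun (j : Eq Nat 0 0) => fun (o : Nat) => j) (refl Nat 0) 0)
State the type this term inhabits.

the term's type:
  Nat


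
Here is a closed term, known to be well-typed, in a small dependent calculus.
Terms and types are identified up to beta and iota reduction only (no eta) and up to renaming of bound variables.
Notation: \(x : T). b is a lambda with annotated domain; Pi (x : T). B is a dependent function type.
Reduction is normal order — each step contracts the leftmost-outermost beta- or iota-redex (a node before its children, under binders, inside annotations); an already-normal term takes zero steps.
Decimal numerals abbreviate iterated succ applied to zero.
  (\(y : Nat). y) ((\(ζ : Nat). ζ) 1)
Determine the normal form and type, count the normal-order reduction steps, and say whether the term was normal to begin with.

normal form:
  1
the term's type:
  Nat
normal-order step count: 2
started in normal form: no
first contracted redex: a beta-redex


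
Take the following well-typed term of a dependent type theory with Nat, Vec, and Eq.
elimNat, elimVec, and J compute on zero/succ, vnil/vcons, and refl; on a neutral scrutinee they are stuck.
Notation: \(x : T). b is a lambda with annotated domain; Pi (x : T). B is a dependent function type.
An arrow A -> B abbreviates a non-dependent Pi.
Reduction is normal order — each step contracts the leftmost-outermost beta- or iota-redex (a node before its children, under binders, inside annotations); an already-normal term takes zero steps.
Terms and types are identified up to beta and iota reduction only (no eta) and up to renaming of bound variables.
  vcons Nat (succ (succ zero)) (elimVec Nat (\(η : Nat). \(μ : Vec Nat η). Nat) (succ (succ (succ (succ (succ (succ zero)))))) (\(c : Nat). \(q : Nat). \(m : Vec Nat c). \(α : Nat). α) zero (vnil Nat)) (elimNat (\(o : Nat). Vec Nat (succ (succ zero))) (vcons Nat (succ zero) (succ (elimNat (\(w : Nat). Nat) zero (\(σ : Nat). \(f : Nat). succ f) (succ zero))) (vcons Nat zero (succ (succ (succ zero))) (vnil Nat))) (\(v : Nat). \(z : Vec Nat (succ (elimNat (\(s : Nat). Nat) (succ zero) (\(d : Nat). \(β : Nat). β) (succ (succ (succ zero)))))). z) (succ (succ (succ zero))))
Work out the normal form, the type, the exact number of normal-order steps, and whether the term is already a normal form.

reduced normal form:
  vcons Nat (succ (succ zero)) (succ (succ (succ (succ (succ (succ zero)))))) (vcons Nat (succ zero) (succ (succ zero)) (vcons Nat zero (succ (succ (succ zero))) (vnil Nat)))
inferred type:
  Vec Nat (succ (succ (succ zero)))
steps to reach normal form (normal order): 15
already normal: no
first redex: an elimVec iota-redex


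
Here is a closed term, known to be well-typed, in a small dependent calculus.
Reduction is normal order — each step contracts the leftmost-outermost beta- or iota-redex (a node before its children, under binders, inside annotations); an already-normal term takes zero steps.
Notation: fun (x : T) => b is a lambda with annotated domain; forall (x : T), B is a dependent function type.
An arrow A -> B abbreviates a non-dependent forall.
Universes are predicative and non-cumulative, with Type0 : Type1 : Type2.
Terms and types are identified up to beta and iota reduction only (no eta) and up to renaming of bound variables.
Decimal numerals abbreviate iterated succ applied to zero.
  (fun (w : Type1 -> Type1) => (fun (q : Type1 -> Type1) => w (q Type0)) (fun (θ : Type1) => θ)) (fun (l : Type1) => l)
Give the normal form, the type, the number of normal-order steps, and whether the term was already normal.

reduced normal form:
  Type0
type:
  Type1
reduction steps (normal order): 4
started in normal form: no
first contracted redex: a beta-redex


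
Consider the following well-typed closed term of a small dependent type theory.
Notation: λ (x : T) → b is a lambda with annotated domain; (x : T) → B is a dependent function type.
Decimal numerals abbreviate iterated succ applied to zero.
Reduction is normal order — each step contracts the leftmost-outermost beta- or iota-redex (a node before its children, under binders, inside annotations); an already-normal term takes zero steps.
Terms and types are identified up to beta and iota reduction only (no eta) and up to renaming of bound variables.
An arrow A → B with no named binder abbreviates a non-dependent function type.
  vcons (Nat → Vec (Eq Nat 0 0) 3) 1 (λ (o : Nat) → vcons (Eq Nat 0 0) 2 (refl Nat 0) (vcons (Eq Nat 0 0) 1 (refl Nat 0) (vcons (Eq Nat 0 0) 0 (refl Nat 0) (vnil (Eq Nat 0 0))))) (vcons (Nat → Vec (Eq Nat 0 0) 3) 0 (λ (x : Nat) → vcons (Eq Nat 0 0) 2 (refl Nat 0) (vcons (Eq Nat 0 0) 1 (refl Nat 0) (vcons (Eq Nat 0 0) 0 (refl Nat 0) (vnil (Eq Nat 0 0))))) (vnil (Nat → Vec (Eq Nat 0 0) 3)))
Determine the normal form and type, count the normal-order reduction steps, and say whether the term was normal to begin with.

normal form:
  vcons (Nat → Vec (Eq Nat 0 0) 3) 1 (λ (o : Nat) → vcons (Eq Nat 0 0) 2 (refl Nat 0) (vcons (Eq Nat 0 0) 1 (refl Nat 0) (vcons (Eq Nat 0 0) 0 (refl Nat 0) (vnil (Eq Nat 0 0))))) (vcons (Nat → Vec (Eq Nat 0 0) 3) 0 (λ (x : Nat) → vcons (Eq Nat 0 0) 2 (refl Nat 0) (vcons (Eq Nat 0 0) 1 (refl Nat 0) (vcons (Eq Nat 0 0) 0 (refl Nat 0) (vnil (Eq Nat 0 0))))) (vnil (Nat → Vec (Eq Nat 0 0) 3)))
inferred type:
  Vec (Nat → Vec (Eq Nat 0 0) 3) 2
reduction steps (normal order): 0
term was already normal: yes


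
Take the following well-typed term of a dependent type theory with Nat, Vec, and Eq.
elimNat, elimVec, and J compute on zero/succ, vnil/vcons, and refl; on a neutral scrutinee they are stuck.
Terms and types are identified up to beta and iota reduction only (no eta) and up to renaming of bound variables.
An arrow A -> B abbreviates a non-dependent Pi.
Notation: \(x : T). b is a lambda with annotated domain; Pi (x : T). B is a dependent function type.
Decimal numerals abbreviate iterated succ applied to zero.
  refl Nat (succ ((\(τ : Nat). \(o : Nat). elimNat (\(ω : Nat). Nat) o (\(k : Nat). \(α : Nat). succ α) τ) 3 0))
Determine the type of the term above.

type:
  Eq Nat 4 4


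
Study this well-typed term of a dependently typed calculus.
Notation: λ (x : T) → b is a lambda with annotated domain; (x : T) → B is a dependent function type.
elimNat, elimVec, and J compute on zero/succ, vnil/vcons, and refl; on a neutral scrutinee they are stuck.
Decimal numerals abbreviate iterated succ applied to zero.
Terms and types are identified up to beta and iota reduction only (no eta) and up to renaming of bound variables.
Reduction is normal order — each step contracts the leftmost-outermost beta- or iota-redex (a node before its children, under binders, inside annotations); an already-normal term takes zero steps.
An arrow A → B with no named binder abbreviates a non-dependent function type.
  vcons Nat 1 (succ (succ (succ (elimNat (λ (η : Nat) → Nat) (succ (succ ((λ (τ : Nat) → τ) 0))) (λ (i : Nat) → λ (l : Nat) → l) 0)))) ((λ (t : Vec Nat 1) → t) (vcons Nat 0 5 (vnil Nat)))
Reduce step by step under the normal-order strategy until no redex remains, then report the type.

normal-order reduction sequence:
  vcons Nat 1 (succ (succ (succ (elimNat (λ (η : Nat) → Nat) (succ (succ ((λ (τ : Nat) → τ) 0))) (λ (i : Nat) → λ (l : Nat) → l) 0)))) ((λ (t : Vec Nat 1) → t) (vcons Nat 0 5 (vnil Nat)))
  ~> vcons Nat 1 (succ (succ (succ (succ (succ ((λ (η : Nat) → η) 0)))))) ((λ (τ : Vec Nat 1) → τ) (vcons Nat 0 5 (vnil Nat)))
  ~> vcons Nat 1 5 ((λ (η : Vec Nat 1) → η) (vcons Nat 0 5 (vnil Nat)))
  ~> vcons Nat 1 5 (vcons Nat 0 5 (vnil Nat))
the term's type:
  Vec Nat 2


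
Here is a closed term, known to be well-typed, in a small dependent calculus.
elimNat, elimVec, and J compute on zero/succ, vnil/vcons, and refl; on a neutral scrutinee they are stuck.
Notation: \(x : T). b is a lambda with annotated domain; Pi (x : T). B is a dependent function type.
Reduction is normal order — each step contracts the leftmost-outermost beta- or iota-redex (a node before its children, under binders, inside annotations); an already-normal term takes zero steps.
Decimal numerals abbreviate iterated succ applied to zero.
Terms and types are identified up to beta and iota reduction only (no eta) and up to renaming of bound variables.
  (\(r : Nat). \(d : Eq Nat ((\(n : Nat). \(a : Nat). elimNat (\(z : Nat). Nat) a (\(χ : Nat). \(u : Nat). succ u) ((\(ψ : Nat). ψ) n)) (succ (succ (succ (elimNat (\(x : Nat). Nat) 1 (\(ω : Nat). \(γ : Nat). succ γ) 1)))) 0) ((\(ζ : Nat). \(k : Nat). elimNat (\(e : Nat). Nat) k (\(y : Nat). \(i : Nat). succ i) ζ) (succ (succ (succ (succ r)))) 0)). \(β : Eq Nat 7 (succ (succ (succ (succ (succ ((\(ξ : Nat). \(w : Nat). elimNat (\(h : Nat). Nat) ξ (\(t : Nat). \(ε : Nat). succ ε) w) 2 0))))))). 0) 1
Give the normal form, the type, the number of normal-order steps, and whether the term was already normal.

reduced normal form:
  \(r : Eq Nat 5 5). \(d : Eq Nat 7 7). 0
the term's type:
  Pi (r : Eq Nat 5 5). Pi (d : Eq Nat 7 7). Nat
normal-order step count: 45
started in normal form: no
first contracted redex: a beta-redex


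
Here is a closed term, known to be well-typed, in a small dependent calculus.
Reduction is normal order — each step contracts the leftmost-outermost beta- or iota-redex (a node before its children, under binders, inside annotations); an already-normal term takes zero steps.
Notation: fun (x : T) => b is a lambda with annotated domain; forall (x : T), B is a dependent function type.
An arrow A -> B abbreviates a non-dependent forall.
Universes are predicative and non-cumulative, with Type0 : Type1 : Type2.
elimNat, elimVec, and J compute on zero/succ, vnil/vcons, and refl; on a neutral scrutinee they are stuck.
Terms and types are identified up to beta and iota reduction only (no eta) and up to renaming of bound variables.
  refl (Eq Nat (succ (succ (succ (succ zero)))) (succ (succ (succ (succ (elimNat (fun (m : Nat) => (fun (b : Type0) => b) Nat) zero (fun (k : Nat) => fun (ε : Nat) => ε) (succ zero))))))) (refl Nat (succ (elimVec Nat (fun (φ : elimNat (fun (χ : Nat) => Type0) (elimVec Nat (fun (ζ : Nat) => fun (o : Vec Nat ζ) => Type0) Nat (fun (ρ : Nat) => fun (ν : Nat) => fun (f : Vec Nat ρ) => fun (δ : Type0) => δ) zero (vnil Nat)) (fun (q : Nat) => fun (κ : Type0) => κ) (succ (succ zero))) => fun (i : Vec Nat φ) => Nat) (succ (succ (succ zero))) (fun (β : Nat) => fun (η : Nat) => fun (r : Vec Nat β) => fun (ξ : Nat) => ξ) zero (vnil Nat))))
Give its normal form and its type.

reduced normal form:
  refl (Eq Nat (succ (succ (succ (succ zero)))) (succ (succ (succ (succ zero))))) (refl Nat (succ (succ (succ (succ zero)))))
the term's type:
  Eq (Eq Nat (succ (succ (succ (succ zero)))) (succ (succ (succ (succ zero))))) (refl Nat (succ (succ (succ (succ zero))))) (refl Nat (succ (succ (succ (succ zero)))))


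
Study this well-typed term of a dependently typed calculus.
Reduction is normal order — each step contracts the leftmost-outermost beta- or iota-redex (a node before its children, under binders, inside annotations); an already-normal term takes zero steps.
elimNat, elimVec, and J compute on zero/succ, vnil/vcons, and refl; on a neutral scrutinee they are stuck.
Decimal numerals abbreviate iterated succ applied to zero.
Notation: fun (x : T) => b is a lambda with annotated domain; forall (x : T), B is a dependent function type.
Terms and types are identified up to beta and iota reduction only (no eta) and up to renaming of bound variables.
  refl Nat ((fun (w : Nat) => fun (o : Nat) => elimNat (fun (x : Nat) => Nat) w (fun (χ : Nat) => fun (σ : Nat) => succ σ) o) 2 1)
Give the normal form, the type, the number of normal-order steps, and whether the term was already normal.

resulting normal form:
  refl Nat 3
type:
  Eq Nat 3 3
reduction steps (normal order): 6
term was already normal: no
first contracted redex: a beta-redex


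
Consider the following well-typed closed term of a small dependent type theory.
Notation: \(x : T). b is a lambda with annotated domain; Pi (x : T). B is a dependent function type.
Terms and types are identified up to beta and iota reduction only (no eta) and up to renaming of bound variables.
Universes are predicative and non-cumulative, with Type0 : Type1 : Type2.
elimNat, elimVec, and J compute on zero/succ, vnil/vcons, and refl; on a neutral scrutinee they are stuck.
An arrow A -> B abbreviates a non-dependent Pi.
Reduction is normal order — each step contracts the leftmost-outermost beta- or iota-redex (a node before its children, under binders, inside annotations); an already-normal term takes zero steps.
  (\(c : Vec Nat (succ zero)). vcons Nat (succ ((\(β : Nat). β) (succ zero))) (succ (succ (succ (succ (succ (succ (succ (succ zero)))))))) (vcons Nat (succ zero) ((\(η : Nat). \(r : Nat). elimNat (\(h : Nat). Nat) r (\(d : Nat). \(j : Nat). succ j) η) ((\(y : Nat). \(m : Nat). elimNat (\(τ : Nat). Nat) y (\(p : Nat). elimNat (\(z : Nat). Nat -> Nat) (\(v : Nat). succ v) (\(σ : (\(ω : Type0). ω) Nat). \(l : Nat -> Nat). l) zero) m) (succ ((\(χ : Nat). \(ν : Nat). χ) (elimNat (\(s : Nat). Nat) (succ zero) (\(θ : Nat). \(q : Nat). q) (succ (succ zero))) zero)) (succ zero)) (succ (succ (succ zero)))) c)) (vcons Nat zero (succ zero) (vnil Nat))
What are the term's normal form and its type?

resulting normal form:
  vcons Nat (succ (succ zero)) (succ (succ (succ (succ (succ (succ (succ (succ zero)))))))) (vcons Nat (succ zero) (succ (succ (succ (succ (succ (succ zero)))))) (vcons Nat zero (succ zero) (vnil Nat)))
type:
  Vec Nat (succ (succ (succ zero)))


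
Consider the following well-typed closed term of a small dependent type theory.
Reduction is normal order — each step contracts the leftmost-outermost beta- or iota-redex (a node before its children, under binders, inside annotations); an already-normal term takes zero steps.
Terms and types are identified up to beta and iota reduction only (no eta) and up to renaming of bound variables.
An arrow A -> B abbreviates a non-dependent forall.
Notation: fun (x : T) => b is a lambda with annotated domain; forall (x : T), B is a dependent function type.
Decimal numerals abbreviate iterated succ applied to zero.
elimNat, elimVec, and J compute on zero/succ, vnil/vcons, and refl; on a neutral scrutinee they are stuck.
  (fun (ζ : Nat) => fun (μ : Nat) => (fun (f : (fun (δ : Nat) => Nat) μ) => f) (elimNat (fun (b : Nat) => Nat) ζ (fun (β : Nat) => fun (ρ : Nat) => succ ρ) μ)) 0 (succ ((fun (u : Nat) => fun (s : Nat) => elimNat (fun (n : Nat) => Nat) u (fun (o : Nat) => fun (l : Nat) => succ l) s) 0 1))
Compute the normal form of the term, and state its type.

reduced normal form:
  2
the term's type:
  Nat


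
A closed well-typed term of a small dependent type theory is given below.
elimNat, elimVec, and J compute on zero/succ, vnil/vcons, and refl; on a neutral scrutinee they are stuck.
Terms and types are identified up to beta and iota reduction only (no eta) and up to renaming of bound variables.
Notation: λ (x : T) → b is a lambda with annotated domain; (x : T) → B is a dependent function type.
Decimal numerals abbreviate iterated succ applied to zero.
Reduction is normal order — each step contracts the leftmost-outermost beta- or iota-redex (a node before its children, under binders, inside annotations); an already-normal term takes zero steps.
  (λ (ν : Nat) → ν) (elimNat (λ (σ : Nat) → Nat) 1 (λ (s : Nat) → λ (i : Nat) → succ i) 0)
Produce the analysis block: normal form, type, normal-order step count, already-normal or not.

resulting normal form:
  1
the term's type:
  Nat
normal-order step count: 2
already normal: no
first redex: a beta-redex


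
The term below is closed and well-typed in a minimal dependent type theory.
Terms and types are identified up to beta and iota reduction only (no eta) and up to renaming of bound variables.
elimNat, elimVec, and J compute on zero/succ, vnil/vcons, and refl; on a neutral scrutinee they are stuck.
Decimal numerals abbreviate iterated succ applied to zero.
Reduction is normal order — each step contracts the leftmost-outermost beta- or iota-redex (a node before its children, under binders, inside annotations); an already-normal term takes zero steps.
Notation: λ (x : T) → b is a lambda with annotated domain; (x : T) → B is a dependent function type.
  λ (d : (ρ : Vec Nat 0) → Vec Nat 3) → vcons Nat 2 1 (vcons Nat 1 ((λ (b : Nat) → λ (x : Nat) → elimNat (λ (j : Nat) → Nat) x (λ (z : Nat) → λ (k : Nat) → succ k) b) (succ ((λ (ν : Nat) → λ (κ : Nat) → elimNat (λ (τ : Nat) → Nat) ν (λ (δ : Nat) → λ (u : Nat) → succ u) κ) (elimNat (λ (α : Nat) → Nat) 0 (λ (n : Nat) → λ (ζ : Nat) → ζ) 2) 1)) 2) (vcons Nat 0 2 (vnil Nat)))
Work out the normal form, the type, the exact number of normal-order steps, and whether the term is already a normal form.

reduced normal form:
  λ (d : (ρ : Vec Nat 0) → Vec Nat 3) → vcons Nat 2 1 (vcons Nat 1 4 (vcons Nat 0 2 (vnil Nat)))
the term's type:
  (d : (ρ : Vec Nat 0) → Vec Nat 3) → Vec Nat 3
normal-order step count: 22
already normal: no
first contracted redex: a beta-redex


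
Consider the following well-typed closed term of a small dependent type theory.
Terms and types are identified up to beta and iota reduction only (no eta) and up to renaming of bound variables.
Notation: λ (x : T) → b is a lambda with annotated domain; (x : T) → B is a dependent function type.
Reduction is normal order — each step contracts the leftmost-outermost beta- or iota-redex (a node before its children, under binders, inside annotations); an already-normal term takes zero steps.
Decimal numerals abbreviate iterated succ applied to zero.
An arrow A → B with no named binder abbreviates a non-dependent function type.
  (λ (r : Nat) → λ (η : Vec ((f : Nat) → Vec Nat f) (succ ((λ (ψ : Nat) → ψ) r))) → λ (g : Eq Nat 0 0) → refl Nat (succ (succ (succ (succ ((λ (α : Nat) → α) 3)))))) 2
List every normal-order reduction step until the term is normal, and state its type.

normal-order reduction:
  (λ (r : Nat) → λ (η : Vec ((f : Nat) → Vec Nat f) (succ ((λ (ψ : Nat) → ψ) r))) → λ (g : Eq Nat 0 0) → refl Nat (succ (succ (succ (succ ((λ (α : Nat) → α) 3)))))) 2
  ~> λ (r : Vec ((η : Nat) → Vec Nat η) (succ ((λ (f : Nat) → f) 2))) → λ (ψ : Eq Nat 0 0) → refl Nat (succ (succ (succ (succ ((λ (g : Nat) → g) 3)))))
  ~> λ (r : Vec ((η : Nat) → Vec Nat η) 3) → λ (f : Eq Nat 0 0) → refl Nat (succ (succ (succ (succ ((λ (ψ : Nat) → ψ) 3)))))
  ~> λ (r : Vec ((η : Nat) → Vec Nat η) 3) → λ (f : Eq Nat 0 0) → refl Nat 7
type:
  Vec ((r : Nat) → Vec Nat r) 3 → Eq Nat 0 0 → Eq Nat 7 7


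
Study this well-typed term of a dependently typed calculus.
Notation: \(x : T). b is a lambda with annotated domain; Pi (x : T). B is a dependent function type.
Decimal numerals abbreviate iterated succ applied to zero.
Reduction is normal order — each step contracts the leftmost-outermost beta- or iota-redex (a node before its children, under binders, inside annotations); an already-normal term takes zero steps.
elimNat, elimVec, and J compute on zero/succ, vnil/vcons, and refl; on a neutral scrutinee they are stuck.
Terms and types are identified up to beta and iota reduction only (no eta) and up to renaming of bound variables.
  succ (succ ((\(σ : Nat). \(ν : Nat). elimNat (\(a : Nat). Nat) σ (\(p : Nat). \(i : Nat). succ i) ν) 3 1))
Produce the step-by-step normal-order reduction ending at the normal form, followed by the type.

normal-order reduction sequence:
  succ (succ ((\(σ : Nat). \(ν : Nat). elimNat (\(a : Nat). Nat) σ (\(p : Nat). \(i : Nat). succ i) ν) 3 1))
  ~> succ (succ ((\(σ : Nat). elimNat (\(ν : Nat). Nat) 3 (\(a : Nat). \(p : Nat). succ p) σ) 1))
  ~> succ (succ (elimNat (\(σ : Nat). Nat) 3 (\(ν : Nat). \(a : Nat). succ a) 1))
  ~> succ (succ ((\(σ : Nat). \(ν : Nat). succ ν) 0 (elimNat (\(a : Nat). Nat) 3 (\(p : Nat). \(i : Nat). succ i) 0)))
  ~> succ (succ ((\(σ : Nat). succ σ) (elimNat (\(ν : Nat). Nat) 3 (\(a : Nat). \(p : Nat). succ p) 0)))
  ~> succ (succ (succ (elimNat (\(σ : Nat). Nat) 3 (\(ν : Nat). \(a : Nat). succ a) 0)))
  ~> 6
inferred type:
  Nat


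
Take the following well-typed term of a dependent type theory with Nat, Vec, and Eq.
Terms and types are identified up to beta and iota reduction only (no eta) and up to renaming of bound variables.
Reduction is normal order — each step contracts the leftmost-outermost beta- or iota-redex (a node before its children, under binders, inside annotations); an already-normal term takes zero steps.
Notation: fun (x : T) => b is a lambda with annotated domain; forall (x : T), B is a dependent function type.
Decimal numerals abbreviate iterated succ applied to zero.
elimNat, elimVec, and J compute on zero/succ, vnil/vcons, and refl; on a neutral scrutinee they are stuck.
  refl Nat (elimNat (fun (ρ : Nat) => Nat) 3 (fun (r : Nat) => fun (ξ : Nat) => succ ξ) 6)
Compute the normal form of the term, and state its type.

reduced normal form:
  refl Nat 9
inferred type:
  Eq Nat 9 9
observation: contracting an elimNat iota-redex first, the term normalizes in 19 steps.


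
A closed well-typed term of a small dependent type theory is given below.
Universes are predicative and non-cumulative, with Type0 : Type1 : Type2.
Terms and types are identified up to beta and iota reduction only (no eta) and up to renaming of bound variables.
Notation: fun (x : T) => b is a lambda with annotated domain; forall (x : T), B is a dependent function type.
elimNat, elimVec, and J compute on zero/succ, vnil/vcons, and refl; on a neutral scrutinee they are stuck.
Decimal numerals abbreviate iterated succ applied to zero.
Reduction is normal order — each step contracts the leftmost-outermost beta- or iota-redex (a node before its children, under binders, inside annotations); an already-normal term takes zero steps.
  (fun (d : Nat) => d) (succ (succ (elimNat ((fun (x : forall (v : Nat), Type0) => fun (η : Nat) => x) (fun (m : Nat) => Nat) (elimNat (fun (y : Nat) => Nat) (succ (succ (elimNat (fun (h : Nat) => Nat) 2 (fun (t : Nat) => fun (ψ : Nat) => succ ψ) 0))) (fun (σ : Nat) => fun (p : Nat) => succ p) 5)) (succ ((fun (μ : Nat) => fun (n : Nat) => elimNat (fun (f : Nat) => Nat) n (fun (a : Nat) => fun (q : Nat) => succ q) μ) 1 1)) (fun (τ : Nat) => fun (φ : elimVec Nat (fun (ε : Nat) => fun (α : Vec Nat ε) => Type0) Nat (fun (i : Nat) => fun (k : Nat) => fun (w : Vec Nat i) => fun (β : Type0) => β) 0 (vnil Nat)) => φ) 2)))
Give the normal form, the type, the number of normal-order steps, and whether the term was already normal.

resulting normal form:
  5
the term's type:
  Nat
steps to reach normal form (normal order): 14
started in normal form: no
first contracted redex: a beta-redex


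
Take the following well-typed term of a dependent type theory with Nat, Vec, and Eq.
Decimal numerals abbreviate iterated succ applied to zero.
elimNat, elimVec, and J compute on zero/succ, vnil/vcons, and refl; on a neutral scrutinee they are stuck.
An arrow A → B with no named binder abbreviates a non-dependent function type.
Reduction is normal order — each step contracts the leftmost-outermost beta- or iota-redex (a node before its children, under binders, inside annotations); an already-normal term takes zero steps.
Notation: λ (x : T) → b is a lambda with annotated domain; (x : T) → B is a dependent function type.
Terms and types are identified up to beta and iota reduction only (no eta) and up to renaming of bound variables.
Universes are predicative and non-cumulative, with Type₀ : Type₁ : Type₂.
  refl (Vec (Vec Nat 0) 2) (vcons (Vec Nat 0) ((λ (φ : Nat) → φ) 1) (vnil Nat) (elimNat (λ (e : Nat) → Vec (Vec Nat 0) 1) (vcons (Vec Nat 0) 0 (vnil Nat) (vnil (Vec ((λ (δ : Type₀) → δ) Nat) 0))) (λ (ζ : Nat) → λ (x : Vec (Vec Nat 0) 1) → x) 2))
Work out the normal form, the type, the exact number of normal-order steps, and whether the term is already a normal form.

reduced normal form:
  refl (Vec (Vec Nat 0) 2) (vcons (Vec Nat 0) 1 (vnil Nat) (vcons (Vec Nat 0) 0 (vnil Nat) (vnil (Vec Nat 0))))
type:
  Eq (Vec (Vec Nat 0) 2) (vcons (Vec Nat 0) 1 (vnil Nat) (vcons (Vec Nat 0) 0 (vnil Nat) (vnil (Vec Nat 0)))) (vcons (Vec Nat 0) 1 (vnil Nat) (vcons (Vec Nat 0) 0 (vnil Nat) (vnil (Vec Nat 0))))
steps to reach normal form (normal order): 9
started in normal form: no
first redex: a beta-redex


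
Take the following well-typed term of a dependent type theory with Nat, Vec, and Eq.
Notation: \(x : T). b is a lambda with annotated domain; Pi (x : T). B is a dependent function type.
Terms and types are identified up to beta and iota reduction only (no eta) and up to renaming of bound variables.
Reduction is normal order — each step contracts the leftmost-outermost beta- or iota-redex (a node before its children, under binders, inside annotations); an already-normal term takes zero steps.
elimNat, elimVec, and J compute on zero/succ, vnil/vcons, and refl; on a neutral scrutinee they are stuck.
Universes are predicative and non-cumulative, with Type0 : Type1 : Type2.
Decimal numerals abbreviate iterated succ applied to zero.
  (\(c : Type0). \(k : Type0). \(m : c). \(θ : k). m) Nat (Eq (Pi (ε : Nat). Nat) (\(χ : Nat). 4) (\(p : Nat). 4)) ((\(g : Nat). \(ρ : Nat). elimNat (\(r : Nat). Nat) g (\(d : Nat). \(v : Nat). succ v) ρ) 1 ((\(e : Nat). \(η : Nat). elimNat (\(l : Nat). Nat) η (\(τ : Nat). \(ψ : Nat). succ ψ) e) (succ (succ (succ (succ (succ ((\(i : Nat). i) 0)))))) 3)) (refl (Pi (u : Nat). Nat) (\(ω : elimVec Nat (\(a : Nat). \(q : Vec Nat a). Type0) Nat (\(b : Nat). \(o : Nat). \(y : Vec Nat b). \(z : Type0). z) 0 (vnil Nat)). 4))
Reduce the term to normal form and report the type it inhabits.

resulting normal form:
  9
the term's type:
  Nat
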